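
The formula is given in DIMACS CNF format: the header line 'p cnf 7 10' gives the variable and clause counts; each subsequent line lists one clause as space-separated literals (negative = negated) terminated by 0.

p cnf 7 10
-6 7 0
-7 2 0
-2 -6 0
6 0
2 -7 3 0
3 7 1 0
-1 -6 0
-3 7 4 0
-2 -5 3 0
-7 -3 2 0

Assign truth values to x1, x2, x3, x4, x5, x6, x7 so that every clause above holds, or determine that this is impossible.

(x6) alone gives x6 = True.
(x7) alone gives x7 = True.
(x2) alone gives x2 = True.
That conflicts with the unit clause (¬x2).

UNSATISFIABLE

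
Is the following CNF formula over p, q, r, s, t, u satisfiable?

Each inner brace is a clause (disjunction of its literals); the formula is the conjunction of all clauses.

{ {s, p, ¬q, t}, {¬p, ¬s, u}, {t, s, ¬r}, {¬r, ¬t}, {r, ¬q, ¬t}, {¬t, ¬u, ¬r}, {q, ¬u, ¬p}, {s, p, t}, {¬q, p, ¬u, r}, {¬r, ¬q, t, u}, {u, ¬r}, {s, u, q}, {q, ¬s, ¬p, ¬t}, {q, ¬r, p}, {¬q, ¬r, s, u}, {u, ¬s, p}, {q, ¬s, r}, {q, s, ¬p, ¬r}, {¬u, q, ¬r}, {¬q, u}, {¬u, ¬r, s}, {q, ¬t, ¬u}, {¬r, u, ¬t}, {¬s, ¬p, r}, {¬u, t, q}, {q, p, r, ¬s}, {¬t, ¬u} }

Suppose r = False.
Suppose q = True.
The clause (¬t) is unit, so t = False.
The clause (u) is unit, so u = True.
The clause (p) is unit, so p = True.
The clause (¬s) is unit, so s = False.
Every clause now holds.
A satisfying assignment: p: True; q: True; r: False; s: False; t: False; u: True.

Yes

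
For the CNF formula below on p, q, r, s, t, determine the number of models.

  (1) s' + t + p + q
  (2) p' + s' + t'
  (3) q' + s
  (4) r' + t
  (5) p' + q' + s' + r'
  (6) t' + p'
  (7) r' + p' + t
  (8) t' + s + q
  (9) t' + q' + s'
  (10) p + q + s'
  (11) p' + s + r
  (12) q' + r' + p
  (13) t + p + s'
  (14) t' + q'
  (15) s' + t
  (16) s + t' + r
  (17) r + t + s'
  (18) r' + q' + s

1

There are 2^5 = 32 truth assignments over (p, q, r, s, t).
Split on s. With s = 1, the clauses containing s are satisfied and s' drops from the rest; 0 of the 2^4 = 16 assignments to the other variables satisfy what remains.
With s = 0, by the same count on the reduced clause set, 1 assignment works.
(One model: p=F, q=F, r=F, s=F, t=F.)
Total: 0 + 1 = 1.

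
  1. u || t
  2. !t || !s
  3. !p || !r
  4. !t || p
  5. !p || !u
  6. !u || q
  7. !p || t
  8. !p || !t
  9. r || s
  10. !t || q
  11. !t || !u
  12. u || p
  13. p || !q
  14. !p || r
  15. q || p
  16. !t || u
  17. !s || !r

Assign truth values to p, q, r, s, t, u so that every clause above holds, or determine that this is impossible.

UNSATISFIABLE

Suppose u = true.
(!p) alone gives p = false.
(!t) alone gives t = false.
(q) alone gives q = true.
That conflicts with the unit clause (!q).
Undo u and try u = false.
(t) alone gives t = true.
That conflicts with the unit clause (!t).
Either choice for u ends in contradiction.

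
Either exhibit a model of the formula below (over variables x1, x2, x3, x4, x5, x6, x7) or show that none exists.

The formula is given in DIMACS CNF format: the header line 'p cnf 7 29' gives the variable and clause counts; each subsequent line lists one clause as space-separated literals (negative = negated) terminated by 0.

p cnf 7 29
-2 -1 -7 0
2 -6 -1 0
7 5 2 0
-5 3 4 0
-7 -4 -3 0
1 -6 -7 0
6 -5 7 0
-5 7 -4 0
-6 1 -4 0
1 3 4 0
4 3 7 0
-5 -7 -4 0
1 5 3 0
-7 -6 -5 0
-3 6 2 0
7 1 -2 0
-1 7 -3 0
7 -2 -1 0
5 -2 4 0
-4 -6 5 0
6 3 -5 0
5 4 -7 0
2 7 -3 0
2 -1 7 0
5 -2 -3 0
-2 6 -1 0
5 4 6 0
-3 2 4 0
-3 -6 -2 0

Suppose x2 = False.
Suppose x6 = False.
From the singleton clause (¬x3), x3 = False.
From the singleton clause (¬x5), x5 = False.
From the singleton clause (x7), x7 = True.
From the singleton clause (x1), x1 = True.
From the singleton clause (x4), x4 = True.
All clauses are satisfied.

x1 ↦ True; x2 ↦ False; x3 ↦ False; x4 ↦ True; x5 ↦ False; x6 ↦ False; x7 ↦ True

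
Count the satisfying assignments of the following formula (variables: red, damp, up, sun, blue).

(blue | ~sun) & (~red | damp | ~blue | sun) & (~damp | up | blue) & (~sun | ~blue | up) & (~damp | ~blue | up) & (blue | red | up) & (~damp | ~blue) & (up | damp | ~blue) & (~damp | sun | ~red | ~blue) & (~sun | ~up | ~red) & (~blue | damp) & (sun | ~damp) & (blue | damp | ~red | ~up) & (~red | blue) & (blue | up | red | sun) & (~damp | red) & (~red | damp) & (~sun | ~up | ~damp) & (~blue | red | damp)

1

There are 2^5 = 32 truth assignments over (red, damp, up, sun, blue).
Split on blue. With blue = 1, the clauses containing blue are satisfied and ~blue drops from the rest; 0 of the 2^4 = 16 assignments to the other variables satisfy what remains.
With blue = 0, by the same count on the reduced clause set, 1 assignment works.
(One model: red=F, damp=F, up=T, sun=F, blue=F.)
Total: 0 + 1 = 1.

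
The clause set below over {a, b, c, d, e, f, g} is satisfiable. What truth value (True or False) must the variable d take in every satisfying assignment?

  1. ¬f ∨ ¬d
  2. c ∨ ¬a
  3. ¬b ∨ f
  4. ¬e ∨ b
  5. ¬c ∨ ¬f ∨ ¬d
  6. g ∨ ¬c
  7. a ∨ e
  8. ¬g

Suppose d = True.
The clause (¬f) is unit, so f = False.
The clause (¬b) is unit, so b = False.
The clause (¬e) is unit, so e = False.
The clause (a) is unit, so a = True.
The clause (c) is unit, so c = True.
The clause (g) is unit, so g = True.
Now (¬g) is unsatisfied and unit — conflict.
So every satisfying assignment has d = False.

False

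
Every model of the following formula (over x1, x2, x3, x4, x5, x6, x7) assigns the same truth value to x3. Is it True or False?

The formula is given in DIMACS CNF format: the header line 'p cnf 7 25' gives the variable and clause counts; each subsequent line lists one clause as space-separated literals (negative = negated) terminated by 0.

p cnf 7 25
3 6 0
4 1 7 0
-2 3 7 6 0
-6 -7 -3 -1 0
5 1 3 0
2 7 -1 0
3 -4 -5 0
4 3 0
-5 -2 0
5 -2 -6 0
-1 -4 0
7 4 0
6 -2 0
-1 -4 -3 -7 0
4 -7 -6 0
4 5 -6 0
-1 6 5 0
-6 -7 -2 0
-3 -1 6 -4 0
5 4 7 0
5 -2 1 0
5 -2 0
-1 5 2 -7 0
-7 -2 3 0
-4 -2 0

Suppose x3 = False.
(x6) alone gives x6 = True.
(x4) alone gives x4 = True.
(¬x5) alone gives x5 = False.
(x1) alone gives x1 = True.
Now (¬x1) is unsatisfied and unit — conflict.
So every satisfying assignment has x3 = True.

True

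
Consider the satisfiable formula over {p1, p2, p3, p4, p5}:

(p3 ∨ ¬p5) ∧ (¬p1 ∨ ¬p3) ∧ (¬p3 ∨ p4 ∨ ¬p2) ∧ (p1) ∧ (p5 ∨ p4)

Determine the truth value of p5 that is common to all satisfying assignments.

False

Suppose p5 = True.
The clause (p3) is unit, so p3 = True.
The clause (¬p1) is unit, so p1 = False.
Now (p1) is unsatisfied and unit — conflict.
So every satisfying assignment has p5 = False.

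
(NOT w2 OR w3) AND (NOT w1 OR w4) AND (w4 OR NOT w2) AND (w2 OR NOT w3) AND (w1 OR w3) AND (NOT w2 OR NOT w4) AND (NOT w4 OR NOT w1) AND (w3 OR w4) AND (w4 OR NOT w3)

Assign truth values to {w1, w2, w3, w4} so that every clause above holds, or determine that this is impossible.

UNSATISFIABLE

Case w2 = false:
(NOT w3) alone gives w3 = false.
(w1) alone gives w1 = true.
(w4) alone gives w4 = true.
That conflicts with the unit clause (NOT w4).
Undo w2 and try w2 = true.
(w3) alone gives w3 = true.
(w4) alone gives w4 = true.
That conflicts with the unit clause (NOT w4).
Neither w2 = true nor w2 = false works.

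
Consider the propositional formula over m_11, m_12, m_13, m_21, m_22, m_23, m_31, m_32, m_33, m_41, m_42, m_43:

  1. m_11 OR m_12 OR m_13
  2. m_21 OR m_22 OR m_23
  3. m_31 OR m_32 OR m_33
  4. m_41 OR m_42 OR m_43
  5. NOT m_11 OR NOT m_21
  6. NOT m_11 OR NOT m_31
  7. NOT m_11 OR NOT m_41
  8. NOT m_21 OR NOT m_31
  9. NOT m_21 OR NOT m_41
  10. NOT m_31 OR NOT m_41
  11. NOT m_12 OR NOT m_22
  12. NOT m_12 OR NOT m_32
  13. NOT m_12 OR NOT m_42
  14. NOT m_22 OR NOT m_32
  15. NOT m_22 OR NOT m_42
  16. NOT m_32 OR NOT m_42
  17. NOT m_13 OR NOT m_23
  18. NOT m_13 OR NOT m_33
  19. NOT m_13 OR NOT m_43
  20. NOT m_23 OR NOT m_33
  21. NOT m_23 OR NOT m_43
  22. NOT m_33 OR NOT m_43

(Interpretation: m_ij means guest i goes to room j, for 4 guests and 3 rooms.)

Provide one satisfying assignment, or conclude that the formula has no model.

UNSATISFIABLE

Branch on m_11: set m_11 = false.
Branch on m_12: set m_12 = true.
(NOT m_22) alone gives m_22 = false.
(NOT m_32) alone gives m_32 = false.
(NOT m_42) alone gives m_42 = false.
Branch on m_21: set m_21 = true.
(NOT m_31) alone gives m_31 = false.
(m_33) alone gives m_33 = true.
(NOT m_41) alone gives m_41 = false.
(m_43) alone gives m_43 = true.
Now (NOT m_43) is unsatisfied and unit — conflict.
Undo m_21 and try m_21 = false.
(m_23) alone gives m_23 = true.
(NOT m_13) alone gives m_13 = false.
(NOT m_33) alone gives m_33 = false.
(m_31) alone gives m_31 = true.
(NOT m_41) alone gives m_41 = false.
(m_43) alone gives m_43 = true.
Now (NOT m_43) is unsatisfied and unit — conflict.
Both values of m_21 lead to a conflict.
Undo m_12 and try m_12 = false.
(m_13) alone gives m_13 = true.
(NOT m_23) alone gives m_23 = false.
(NOT m_33) alone gives m_33 = false.
(NOT m_43) alone gives m_43 = false.
Branch on m_21: set m_21 = true.
(NOT m_31) alone gives m_31 = false.
(m_32) alone gives m_32 = true.
(NOT m_41) alone gives m_41 = false.
(m_42) alone gives m_42 = true.
Now (NOT m_42) is unsatisfied and unit — conflict.
Undo m_21 and try m_21 = false.
(m_22) alone gives m_22 = true.
(NOT m_32) alone gives m_32 = false.
(m_31) alone gives m_31 = true.
(NOT m_41) alone gives m_41 = false.
(m_42) alone gives m_42 = true.
Now (NOT m_42) is unsatisfied and unit — conflict.
Both values of m_21 lead to a conflict.
Both values of m_12 lead to a conflict.
Undo m_11 and try m_11 = true.
(NOT m_21) alone gives m_21 = false.
(NOT m_31) alone gives m_31 = false.
(NOT m_41) alone gives m_41 = false.
Branch on m_22: set m_22 = true.
(NOT m_12) alone gives m_12 = false.
(NOT m_32) alone gives m_32 = false.
(m_33) alone gives m_33 = true.
(NOT m_42) alone gives m_42 = false.
(m_43) alone gives m_43 = true.
Now (NOT m_43) is unsatisfied and unit — conflict.
Undo m_22 and try m_22 = false.
(m_23) alone gives m_23 = true.
(NOT m_13) alone gives m_13 = false.
(NOT m_33) alone gives m_33 = false.
(m_32) alone gives m_32 = true.
(NOT m_12) alone gives m_12 = false.
(NOT m_42) alone gives m_42 = false.
(m_43) alone gives m_43 = true.
Now (NOT m_43) is unsatisfied and unit — conflict.
Both values of m_22 lead to a conflict.
Both values of m_11 lead to a conflict.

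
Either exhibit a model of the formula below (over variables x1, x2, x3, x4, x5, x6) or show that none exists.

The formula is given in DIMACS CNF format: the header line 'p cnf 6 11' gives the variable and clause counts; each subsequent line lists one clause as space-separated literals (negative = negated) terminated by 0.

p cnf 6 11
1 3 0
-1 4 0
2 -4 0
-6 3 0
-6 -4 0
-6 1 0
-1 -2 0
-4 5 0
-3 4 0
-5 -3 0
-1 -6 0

UNSATISFIABLE

Suppose x1 = True.
(x4) alone gives x4 = True.
(x2) alone gives x2 = True.
But (¬x2) is also a unit clause — contradiction.
So x1 must be the other value — set x1 = False.
(x3) alone gives x3 = True.
(¬x6) alone gives x6 = False.
(x4) alone gives x4 = True.
(x2) alone gives x2 = True.
(x5) alone gives x5 = True.
But (¬x5) is also a unit clause — contradiction.
Both values of x1 lead to a conflict.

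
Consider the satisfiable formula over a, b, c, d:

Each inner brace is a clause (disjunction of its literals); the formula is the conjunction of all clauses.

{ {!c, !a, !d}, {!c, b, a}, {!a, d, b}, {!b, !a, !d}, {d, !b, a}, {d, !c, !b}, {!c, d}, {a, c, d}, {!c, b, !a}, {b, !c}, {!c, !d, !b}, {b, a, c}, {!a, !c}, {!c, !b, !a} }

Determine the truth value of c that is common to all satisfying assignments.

Suppose c = true.
From the singleton clause (d), d = true.
From the singleton clause (!a), a = false.
From the singleton clause (b), b = true.
Now (!b) is unsatisfied and unit — conflict.
So every satisfying assignment has c = False.

False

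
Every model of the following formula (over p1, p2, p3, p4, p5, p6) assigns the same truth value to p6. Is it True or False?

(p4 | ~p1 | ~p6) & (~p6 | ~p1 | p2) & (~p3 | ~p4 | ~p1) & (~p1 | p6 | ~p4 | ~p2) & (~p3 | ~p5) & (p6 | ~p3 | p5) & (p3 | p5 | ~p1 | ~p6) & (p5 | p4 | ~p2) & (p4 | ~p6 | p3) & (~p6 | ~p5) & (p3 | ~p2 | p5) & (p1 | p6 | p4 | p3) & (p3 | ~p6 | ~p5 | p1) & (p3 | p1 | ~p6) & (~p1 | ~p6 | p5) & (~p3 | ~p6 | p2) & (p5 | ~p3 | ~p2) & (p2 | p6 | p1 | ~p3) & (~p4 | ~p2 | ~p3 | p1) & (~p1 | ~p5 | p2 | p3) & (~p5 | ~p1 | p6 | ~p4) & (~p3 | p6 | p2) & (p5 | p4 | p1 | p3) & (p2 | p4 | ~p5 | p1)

False

Suppose p6 = 1.
(~p5) alone gives p5 = 0.
(~p1) alone gives p1 = 0.
(p3) alone gives p3 = 1.
(p2) alone gives p2 = 1.
That conflicts with the unit clause (~p2).
So every satisfying assignment has p6 = False.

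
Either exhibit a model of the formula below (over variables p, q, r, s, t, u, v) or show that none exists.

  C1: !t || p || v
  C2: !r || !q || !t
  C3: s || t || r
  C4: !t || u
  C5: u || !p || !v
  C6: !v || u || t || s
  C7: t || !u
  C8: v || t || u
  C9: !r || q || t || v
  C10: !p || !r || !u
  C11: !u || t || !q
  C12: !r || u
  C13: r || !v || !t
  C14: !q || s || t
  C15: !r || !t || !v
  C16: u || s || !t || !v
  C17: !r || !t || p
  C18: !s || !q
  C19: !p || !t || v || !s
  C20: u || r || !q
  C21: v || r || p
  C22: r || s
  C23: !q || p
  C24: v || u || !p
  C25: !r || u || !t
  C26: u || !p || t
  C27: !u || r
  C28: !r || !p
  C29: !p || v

Suppose t = false.
From the singleton clause (!u), u = false.
From the singleton clause (v), v = true.
From the singleton clause (!p), p = false.
From the singleton clause (s), s = true.
From the singleton clause (!r), r = false.
From the singleton clause (!q), q = false.
Every clause now holds.

p ↦ false, q ↦ false, r ↦ false, s ↦ true, t ↦ false, u ↦ false, v ↦ true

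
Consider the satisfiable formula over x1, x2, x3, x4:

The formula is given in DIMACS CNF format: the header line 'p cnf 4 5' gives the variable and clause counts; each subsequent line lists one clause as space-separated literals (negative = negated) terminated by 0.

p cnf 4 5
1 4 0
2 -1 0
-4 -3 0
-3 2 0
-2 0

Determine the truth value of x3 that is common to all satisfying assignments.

False

Suppose x3 = True.
From the singleton clause (¬x4), x4 = False.
From the singleton clause (x1), x1 = True.
From the singleton clause (x2), x2 = True.
Now (¬x2) is unsatisfied and unit — conflict.
So every satisfying assignment has x3 = False.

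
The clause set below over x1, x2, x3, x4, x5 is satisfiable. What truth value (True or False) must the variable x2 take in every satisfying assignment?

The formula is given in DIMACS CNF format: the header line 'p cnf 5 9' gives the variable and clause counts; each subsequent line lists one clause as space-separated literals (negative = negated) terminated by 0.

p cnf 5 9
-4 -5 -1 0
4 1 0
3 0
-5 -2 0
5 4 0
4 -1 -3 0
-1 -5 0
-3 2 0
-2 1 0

True

Suppose x2 = False.
Unit clause (x3) forces x3 = True.
But (¬x3) is also a unit clause — contradiction.
So every satisfying assignment has x2 = True.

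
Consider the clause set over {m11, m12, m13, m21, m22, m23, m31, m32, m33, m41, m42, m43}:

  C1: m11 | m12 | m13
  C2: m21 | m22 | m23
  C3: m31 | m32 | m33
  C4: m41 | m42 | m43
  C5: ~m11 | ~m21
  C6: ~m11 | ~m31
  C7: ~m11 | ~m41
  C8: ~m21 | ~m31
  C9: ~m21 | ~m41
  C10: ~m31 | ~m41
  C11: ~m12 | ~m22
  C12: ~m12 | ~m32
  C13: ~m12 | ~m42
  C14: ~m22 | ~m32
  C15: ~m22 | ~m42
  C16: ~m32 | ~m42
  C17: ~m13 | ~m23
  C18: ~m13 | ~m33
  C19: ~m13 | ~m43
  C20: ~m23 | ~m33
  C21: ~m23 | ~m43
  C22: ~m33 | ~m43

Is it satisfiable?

Suppose m11 = 0.
Suppose m12 = 1.
Unit clause (~m22) forces m22 = 0.
Unit clause (~m32) forces m32 = 0.
Unit clause (~m42) forces m42 = 0.
Suppose m21 = 1.
Unit clause (~m31) forces m31 = 0.
Unit clause (m33) forces m33 = 1.
Unit clause (~m41) forces m41 = 0.
Unit clause (m43) forces m43 = 1.
But (~m43) is also a unit clause — contradiction.
Undo m21 and try m21 = 0.
Unit clause (m23) forces m23 = 1.
Unit clause (~m13) forces m13 = 0.
Unit clause (~m33) forces m33 = 0.
Unit clause (m31) forces m31 = 1.
Unit clause (~m41) forces m41 = 0.
Unit clause (m43) forces m43 = 1.
But (~m43) is also a unit clause — contradiction.
Both values of m21 lead to a conflict.
Undo m12 and try m12 = 0.
Unit clause (m13) forces m13 = 1.
Unit clause (~m23) forces m23 = 0.
Unit clause (~m33) forces m33 = 0.
Unit clause (~m43) forces m43 = 0.
Suppose m21 = 1.
Unit clause (~m31) forces m31 = 0.
Unit clause (m32) forces m32 = 1.
Unit clause (~m41) forces m41 = 0.
Unit clause (m42) forces m42 = 1.
But (~m42) is also a unit clause — contradiction.
Undo m21 and try m21 = 0.
Unit clause (m22) forces m22 = 1.
Unit clause (~m32) forces m32 = 0.
Unit clause (m31) forces m31 = 1.
Unit clause (~m41) forces m41 = 0.
Unit clause (m42) forces m42 = 1.
But (~m42) is also a unit clause — contradiction.
Both values of m21 lead to a conflict.
Both values of m12 lead to a conflict.
Undo m11 and try m11 = 1.
Unit clause (~m21) forces m21 = 0.
Unit clause (~m31) forces m31 = 0.
Unit clause (~m41) forces m41 = 0.
Suppose m22 = 1.
Unit clause (~m12) forces m12 = 0.
Unit clause (~m32) forces m32 = 0.
Unit clause (m33) forces m33 = 1.
Unit clause (~m42) forces m42 = 0.
Unit clause (m43) forces m43 = 1.
But (~m43) is also a unit clause — contradiction.
Undo m22 and try m22 = 0.
Unit clause (m23) forces m23 = 1.
Unit clause (~m13) forces m13 = 0.
Unit clause (~m33) forces m33 = 0.
Unit clause (m32) forces m32 = 1.
Unit clause (~m12) forces m12 = 0.
Unit clause (~m42) forces m42 = 0.
Unit clause (m43) forces m43 = 1.
But (~m43) is also a unit clause — contradiction.
Both values of m22 lead to a conflict.
Both values of m11 lead to a conflict.
No assignment satisfies every clause.

No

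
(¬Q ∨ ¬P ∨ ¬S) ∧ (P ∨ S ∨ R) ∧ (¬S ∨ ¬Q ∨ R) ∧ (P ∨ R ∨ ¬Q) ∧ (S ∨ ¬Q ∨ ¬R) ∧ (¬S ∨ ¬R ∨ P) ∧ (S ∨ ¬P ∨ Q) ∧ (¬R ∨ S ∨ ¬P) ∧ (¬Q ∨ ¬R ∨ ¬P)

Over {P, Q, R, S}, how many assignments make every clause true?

5

There are 2^4 = 16 truth assignments over (P, Q, R, S).
Check each against the 9 clauses (columns in the order P, Q, R, S):
  F F F F  ✗ fails (P ∨ S ∨ R)
  F F F T  ✓ satisfies all
  F F T F  ✓ satisfies all
  F F T T  ✗ fails (¬S ∨ ¬R ∨ P)
  F T F F  ✗ fails (P ∨ S ∨ R)
  F T F T  ✗ fails (¬S ∨ ¬Q ∨ R)
  F T T F  ✗ fails (S ∨ ¬Q ∨ ¬R)
  F T T T  ✗ fails (¬S ∨ ¬R ∨ P)
  T F F F  ✗ fails (S ∨ ¬P ∨ Q)
  T F F T  ✓ satisfies all
  T F T F  ✗ fails (S ∨ ¬P ∨ Q)
  T F T T  ✓ satisfies all
  T T F F  ✓ satisfies all
  T T F T  ✗ fails (¬Q ∨ ¬P ∨ ¬S)
  T T T F  ✗ fails (S ∨ ¬Q ∨ ¬R)
  T T T T  ✗ fails (¬Q ∨ ¬P ∨ ¬S)
5 of the 16 rows are models.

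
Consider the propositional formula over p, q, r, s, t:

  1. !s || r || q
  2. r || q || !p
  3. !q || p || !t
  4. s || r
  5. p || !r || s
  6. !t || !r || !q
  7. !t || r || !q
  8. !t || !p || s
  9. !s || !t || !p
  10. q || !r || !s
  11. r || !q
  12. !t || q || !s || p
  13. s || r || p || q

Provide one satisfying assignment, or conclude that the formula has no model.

Case s = true:
Case r = true:
Unit clause (q) forces q = true.
Unit clause (!t) forces t = false.
Every clause is now satisfied; p is unconstrained.

p ↦ true, q ↦ true, r ↦ true, s ↦ true, t ↦ false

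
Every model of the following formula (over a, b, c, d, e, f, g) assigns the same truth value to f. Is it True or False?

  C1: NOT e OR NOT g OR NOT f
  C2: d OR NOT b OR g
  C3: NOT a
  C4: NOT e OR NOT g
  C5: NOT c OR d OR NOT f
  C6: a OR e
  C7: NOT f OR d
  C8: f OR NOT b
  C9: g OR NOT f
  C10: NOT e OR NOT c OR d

Suppose f = true.
The clause (NOT a) is unit, so a = false.
The clause (e) is unit, so e = true.
The clause (NOT g) is unit, so g = false.
But (g) is also a unit clause — contradiction.
So every satisfying assignment has f = False.

False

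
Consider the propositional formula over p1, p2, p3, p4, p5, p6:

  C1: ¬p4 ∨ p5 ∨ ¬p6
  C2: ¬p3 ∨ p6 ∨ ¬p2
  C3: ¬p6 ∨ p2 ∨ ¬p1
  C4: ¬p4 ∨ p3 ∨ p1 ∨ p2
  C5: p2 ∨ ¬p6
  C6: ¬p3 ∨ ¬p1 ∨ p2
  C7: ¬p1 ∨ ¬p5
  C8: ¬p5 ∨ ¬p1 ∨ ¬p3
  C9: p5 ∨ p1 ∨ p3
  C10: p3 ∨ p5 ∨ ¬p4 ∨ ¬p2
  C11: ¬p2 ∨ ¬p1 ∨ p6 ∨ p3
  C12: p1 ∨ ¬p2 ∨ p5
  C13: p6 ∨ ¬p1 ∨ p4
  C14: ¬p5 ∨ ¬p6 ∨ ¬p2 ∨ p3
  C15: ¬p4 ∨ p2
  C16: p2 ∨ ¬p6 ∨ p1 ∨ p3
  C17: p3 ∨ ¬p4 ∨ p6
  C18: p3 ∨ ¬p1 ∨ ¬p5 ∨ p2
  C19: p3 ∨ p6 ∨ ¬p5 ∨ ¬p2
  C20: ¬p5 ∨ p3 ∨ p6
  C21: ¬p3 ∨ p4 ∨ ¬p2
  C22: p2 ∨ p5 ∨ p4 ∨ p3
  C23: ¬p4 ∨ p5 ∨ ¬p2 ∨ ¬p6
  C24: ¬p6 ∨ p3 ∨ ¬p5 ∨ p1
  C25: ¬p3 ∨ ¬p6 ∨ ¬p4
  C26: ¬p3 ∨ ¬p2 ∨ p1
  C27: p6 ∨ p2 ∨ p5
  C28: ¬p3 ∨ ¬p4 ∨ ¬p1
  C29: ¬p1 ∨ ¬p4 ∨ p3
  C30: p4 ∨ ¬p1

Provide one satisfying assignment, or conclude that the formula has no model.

p1 ↦ False, p2 ↦ False, p3 ↦ True, p4 ↦ False, p5 ↦ True, p6 ↦ False

Case p2 = False:
From the singleton clause (¬p6), p6 = False.
From the singleton clause (¬p4), p4 = False.
From the singleton clause (¬p1), p1 = False.
From the singleton clause (p5), p5 = True.
From the singleton clause (p3), p3 = True.
Every clause now holds.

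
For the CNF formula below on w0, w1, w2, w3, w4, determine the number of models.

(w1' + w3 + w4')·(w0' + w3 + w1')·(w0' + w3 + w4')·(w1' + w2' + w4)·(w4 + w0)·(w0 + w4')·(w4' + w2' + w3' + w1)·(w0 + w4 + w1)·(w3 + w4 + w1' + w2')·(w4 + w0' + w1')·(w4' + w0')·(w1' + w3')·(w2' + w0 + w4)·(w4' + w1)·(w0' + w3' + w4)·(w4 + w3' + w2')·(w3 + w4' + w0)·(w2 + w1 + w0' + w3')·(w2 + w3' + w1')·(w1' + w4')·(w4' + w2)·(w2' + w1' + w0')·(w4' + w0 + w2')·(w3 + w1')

There are 2^5 = 32 truth assignments over (w0, w1, w2, w3, w4).
Split on w2. With w2 = 1, the clauses containing w2 are satisfied and w2' drops from the rest; 1 of the 2^4 = 16 assignments to the other variables satisfy what remains.
With w2 = 0, by the same count on the reduced clause set, 1 assignment works.
(One model: w0=T, w1=F, w2=F, w3=F, w4=F.)
Total: 1 + 1 = 2.

2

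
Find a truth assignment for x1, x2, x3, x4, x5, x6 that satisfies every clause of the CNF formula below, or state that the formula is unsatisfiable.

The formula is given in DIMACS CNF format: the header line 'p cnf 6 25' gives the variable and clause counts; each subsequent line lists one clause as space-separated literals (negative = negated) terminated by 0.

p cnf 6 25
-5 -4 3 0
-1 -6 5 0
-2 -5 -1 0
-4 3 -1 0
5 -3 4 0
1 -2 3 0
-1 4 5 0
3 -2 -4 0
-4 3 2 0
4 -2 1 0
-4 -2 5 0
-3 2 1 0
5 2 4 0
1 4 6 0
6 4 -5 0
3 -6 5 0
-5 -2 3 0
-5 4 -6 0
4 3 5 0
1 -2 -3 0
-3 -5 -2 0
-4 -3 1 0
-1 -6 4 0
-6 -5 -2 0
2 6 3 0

x1: True; x2: False; x3: True; x4: True; x5: False; x6: False

Suppose x5 = False.
Suppose x1 = True.
(¬x6) alone gives x6 = False.
(x4) alone gives x4 = True.
(x3) alone gives x3 = True.
(¬x2) alone gives x2 = False.
Every clause now holds.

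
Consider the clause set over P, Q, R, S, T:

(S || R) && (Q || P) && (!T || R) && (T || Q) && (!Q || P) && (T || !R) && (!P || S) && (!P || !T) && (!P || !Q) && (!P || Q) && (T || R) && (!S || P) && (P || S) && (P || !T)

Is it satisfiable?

Case S = true:
(P) alone gives P = true.
(!T) alone gives T = false.
(Q) alone gives Q = true.
But (!Q) is also a unit clause — contradiction.
That branch fails; take S = false instead.
(R) alone gives R = true.
(T) alone gives T = true.
(!P) alone gives P = false.
But (P) is also a unit clause — contradiction.
Neither S = true nor S = false works.
No assignment satisfies every clause.

Unsatisfiable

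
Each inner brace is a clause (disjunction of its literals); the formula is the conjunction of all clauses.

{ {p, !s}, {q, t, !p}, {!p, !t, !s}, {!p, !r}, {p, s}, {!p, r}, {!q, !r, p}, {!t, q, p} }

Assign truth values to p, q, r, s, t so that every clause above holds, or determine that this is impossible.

Try p = true.
The clause (!r) is unit, so r = false.
Now (r) is unsatisfied and unit — conflict.
Backtrack on p: now try p = false.
The clause (!s) is unit, so s = false.
Now (s) is unsatisfied and unit — conflict.
Either choice for p ends in contradiction.

UNSATISFIABLE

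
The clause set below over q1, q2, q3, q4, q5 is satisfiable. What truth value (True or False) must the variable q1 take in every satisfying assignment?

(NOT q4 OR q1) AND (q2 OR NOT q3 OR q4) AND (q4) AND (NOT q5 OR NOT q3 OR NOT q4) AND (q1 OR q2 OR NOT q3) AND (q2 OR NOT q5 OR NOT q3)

Suppose q1 = false.
Unit clause (NOT q4) forces q4 = false.
Now (q4) is unsatisfied and unit — conflict.
So every satisfying assignment has q1 = True.

True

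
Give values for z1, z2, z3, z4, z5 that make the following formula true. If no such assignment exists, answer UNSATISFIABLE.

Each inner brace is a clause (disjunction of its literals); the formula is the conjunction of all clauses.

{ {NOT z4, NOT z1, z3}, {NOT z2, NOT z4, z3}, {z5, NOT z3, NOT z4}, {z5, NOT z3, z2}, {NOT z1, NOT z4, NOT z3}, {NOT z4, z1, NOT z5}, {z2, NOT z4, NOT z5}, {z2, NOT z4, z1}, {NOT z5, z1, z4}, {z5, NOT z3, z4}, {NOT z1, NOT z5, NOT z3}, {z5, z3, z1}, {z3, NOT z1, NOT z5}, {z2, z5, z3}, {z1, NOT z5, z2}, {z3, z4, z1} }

Case z4 = false:
Case z5 = false:
The clause (NOT z3) is unit, so z3 = false.
The clause (z1) is unit, so z1 = true.
The clause (z2) is unit, so z2 = true.
This assignment satisfies each clause.

z1: true,  z2: true,  z3: false,  z4: false,  z5: false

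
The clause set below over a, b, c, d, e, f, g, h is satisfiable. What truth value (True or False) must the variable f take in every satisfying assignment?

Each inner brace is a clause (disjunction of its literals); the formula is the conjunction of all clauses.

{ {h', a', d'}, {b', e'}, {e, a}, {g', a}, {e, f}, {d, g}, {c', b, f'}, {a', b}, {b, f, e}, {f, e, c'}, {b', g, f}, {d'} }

Suppose f = 0.
Unit clause (e) forces e = 1.
Unit clause (b') forces b = 0.
Unit clause (a') forces a = 0.
Unit clause (g') forces g = 0.
Unit clause (d) forces d = 1.
That conflicts with the unit clause (d').
So every satisfying assignment has f = True.

True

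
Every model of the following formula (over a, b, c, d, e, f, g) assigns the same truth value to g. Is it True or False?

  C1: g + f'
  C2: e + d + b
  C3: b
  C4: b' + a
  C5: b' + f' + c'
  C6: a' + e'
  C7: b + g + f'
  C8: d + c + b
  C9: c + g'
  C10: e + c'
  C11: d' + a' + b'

Suppose g = 1.
Unit clause (b) forces b = 1.
Unit clause (a) forces a = 1.
Unit clause (e') forces e = 0.
Unit clause (c) forces c = 1.
But (c') is also a unit clause — contradiction.
So every satisfying assignment has g = False.

False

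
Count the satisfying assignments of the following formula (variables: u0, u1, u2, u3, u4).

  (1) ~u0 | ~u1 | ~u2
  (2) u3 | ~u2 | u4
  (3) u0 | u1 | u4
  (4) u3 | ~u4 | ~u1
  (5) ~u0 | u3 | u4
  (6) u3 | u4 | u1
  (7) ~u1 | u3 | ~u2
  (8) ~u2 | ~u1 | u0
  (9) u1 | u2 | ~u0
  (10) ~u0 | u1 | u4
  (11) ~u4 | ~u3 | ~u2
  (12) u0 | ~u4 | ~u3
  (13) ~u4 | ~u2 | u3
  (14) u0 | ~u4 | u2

There are 2^5 = 32 truth assignments over (u0, u1, u2, u3, u4).
Split on u0. With u0 = 1, the clauses containing u0 are satisfied and ~u0 drops from the rest; 2 of the 2^4 = 16 assignments to the other variables satisfy what remains.
With u0 = 0, by the same count on the reduced clause set, 2 assignments work.
Total: 2 + 2 = 4.

4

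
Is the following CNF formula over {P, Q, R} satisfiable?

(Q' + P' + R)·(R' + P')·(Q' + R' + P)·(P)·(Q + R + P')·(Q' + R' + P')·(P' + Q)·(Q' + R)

(P) alone gives P = 1.
(R') alone gives R = 0.
(Q') alone gives Q = 0.
But (Q) is also a unit clause — contradiction.
No assignment satisfies every clause.

Unsatisfiable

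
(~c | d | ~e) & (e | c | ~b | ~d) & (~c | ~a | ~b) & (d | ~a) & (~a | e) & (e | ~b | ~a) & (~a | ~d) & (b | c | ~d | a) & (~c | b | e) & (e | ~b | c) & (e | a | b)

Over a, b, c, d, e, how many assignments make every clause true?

7

There are 2^5 = 32 truth assignments over (a, b, c, d, e).
Split on a. With a = 1, the clauses containing a are satisfied and ~a drops from the rest; 0 of the 2^4 = 16 assignments to the other variables satisfy what remains.
With a = 0, by the same count on the reduced clause set, 7 assignments work.
(One model: a=F, b=F, c=F, d=F, e=T.)
Total: 0 + 7 = 7.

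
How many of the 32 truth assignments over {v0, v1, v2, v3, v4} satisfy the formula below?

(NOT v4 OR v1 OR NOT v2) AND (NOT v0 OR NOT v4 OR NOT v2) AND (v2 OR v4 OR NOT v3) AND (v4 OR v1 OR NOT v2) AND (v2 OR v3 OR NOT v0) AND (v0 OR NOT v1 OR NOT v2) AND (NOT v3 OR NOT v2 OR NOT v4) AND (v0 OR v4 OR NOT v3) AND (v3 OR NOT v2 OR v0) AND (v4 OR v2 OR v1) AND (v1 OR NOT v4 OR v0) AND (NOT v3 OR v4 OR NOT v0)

6

There are 2^5 = 32 truth assignments over (v0, v1, v2, v3, v4).
Split on v2. With v2 = true, the clauses containing v2 are satisfied and NOT v2 drops from the rest; 1 of the 2^4 = 16 assignments to the other variables satisfy what remains.
With v2 = false, by the same count on the reduced clause set, 5 assignments work.
Total: 1 + 5 = 6.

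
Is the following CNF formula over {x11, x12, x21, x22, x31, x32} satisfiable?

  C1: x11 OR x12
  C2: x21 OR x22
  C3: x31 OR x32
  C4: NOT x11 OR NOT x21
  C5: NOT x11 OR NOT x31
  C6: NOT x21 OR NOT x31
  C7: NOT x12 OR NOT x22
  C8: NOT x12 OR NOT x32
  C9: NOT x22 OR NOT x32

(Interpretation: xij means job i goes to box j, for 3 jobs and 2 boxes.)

Unsatisfiable

Suppose x11 = true.
The clause (NOT x21) is unit, so x21 = false.
The clause (x22) is unit, so x22 = true.
The clause (NOT x31) is unit, so x31 = false.
The clause (x32) is unit, so x32 = true.
That conflicts with the unit clause (NOT x32).
That branch fails; take x11 = false instead.
The clause (x12) is unit, so x12 = true.
The clause (NOT x22) is unit, so x22 = false.
The clause (x21) is unit, so x21 = true.
The clause (NOT x31) is unit, so x31 = false.
The clause (x32) is unit, so x32 = true.
That conflicts with the unit clause (NOT x32).
Either choice for x11 ends in contradiction.
No assignment satisfies every clause.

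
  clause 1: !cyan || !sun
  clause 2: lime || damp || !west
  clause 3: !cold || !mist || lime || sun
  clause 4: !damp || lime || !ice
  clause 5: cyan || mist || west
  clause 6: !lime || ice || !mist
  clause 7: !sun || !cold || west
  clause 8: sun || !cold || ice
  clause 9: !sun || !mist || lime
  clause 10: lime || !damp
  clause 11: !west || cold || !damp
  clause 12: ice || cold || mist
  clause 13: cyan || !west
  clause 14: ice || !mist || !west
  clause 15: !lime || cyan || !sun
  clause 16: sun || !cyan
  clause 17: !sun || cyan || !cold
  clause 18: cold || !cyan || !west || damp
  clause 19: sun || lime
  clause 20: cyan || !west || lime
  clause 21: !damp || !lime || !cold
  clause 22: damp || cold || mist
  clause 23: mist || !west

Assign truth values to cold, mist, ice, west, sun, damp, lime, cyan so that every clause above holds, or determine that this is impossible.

cold=false,  mist=true,  ice=true,  west=false,  sun=false,  damp=true,  lime=true,  cyan=false

Try cyan = false.
Unit clause (!west) forces west = false.
Unit clause (mist) forces mist = true.
Try lime = true.
Unit clause (ice) forces ice = true.
Unit clause (!sun) forces sun = false.
Try damp = true.
Unit clause (!cold) forces cold = false.
Every clause now holds.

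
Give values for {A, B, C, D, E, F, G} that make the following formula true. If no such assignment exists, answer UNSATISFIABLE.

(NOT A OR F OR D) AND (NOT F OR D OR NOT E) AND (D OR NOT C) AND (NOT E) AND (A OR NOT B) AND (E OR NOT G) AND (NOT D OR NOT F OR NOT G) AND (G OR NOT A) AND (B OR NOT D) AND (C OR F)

(NOT E) alone gives E = false.
(NOT G) alone gives G = false.
(NOT A) alone gives A = false.
(NOT B) alone gives B = false.
(NOT D) alone gives D = false.
(NOT C) alone gives C = false.
(F) alone gives F = true.
This assignment satisfies each clause.

A: false, B: false, C: false, D: false, E: false, F: true, G: false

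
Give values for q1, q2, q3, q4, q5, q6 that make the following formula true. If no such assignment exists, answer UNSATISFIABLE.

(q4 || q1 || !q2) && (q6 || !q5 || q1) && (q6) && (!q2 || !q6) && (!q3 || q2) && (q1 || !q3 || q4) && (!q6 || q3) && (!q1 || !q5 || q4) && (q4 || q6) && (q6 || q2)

The clause (q6) is unit, so q6 = true.
The clause (!q2) is unit, so q2 = false.
The clause (!q3) is unit, so q3 = false.
That conflicts with the unit clause (q3).

UNSATISFIABLE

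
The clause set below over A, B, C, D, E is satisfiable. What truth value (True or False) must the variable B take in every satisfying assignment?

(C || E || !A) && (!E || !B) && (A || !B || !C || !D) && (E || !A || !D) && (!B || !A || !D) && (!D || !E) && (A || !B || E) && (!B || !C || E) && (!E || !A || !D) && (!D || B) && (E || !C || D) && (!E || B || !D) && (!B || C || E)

Suppose B = true.
From the singleton clause (!E), E = false.
From the singleton clause (A), A = true.
From the singleton clause (C), C = true.
Now (!C) is unsatisfied and unit — conflict.
So every satisfying assignment has B = False.

False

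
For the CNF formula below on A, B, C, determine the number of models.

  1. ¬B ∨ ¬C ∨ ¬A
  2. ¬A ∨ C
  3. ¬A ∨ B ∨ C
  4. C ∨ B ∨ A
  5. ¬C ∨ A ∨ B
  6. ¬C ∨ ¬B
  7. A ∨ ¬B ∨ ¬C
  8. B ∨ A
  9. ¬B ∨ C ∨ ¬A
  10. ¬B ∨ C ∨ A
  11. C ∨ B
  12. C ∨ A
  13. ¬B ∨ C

There are 2^3 = 8 truth assignments over (A, B, C).
Check each against the 13 clauses (columns in the order A, B, C):
  F F F  ✗ fails (C ∨ B ∨ A)
  F F T  ✗ fails (¬C ∨ A ∨ B)
  F T F  ✗ fails (¬B ∨ C ∨ A)
  F T T  ✗ fails (¬C ∨ ¬B)
  T F F  ✗ fails (¬A ∨ C)
  T F T  ✓ satisfies all
  T T F  ✗ fails (¬A ∨ C)
  T T T  ✗ fails (¬B ∨ ¬C ∨ ¬A)
1 of the 8 rows is a model.

1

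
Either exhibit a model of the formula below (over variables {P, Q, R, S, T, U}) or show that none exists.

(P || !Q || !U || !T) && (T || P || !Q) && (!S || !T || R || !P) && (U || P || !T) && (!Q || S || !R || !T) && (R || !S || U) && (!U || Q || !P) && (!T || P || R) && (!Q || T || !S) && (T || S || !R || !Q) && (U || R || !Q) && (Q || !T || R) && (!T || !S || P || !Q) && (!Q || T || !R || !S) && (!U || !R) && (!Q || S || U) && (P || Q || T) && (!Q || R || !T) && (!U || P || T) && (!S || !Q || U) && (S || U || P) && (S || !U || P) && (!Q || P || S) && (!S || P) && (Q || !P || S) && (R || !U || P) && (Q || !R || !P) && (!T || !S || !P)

Try U = true.
Unit clause (!R) forces R = false.
Unit clause (P) forces P = true.
Unit clause (Q) forces Q = true.
Unit clause (!T) forces T = false.
Unit clause (!S) forces S = false.
This assignment satisfies each clause.

P: true,  Q: true,  R: false,  S: false,  T: false,  U: true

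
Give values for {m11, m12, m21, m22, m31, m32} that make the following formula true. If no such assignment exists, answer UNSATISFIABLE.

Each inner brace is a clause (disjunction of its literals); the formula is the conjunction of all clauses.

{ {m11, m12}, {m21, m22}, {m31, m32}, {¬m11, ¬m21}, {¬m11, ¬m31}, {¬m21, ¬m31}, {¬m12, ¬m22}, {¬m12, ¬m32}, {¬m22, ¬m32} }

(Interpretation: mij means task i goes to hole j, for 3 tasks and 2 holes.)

Suppose m11 = True.
From the singleton clause (¬m21), m21 = False.
From the singleton clause (m22), m22 = True.
From the singleton clause (¬m31), m31 = False.
From the singleton clause (m32), m32 = True.
But (¬m32) is also a unit clause — contradiction.
Undo m11 and try m11 = False.
From the singleton clause (m12), m12 = True.
From the singleton clause (¬m22), m22 = False.
From the singleton clause (m21), m21 = True.
From the singleton clause (¬m31), m31 = False.
From the singleton clause (m32), m32 = True.
But (¬m32) is also a unit clause — contradiction.
Either choice for m11 ends in contradiction.

UNSATISFIABLE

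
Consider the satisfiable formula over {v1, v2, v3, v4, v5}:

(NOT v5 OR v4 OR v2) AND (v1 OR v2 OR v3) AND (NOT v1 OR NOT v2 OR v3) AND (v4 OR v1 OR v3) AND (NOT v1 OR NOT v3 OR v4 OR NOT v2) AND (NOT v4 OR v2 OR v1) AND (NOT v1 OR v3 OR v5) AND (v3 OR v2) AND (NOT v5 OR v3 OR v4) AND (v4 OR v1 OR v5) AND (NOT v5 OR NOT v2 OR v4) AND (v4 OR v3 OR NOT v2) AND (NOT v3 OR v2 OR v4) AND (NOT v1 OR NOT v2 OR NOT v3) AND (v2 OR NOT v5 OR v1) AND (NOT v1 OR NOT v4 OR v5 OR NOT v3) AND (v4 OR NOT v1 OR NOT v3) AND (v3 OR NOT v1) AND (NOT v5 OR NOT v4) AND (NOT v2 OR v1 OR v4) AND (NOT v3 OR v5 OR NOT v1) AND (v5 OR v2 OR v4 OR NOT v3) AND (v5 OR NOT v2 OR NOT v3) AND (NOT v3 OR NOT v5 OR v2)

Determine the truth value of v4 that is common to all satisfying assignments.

True

Suppose v4 = false.
Branch on v5: set v5 = false.
The clause (v1) is unit, so v1 = true.
The clause (v3) is unit, so v3 = true.
That conflicts with the unit clause (NOT v3).
So v5 must be the other value — set v5 = true.
The clause (v2) is unit, so v2 = true.
That conflicts with the unit clause (NOT v2).
Neither v5 = true nor v5 = false works.
So every satisfying assignment has v4 = True.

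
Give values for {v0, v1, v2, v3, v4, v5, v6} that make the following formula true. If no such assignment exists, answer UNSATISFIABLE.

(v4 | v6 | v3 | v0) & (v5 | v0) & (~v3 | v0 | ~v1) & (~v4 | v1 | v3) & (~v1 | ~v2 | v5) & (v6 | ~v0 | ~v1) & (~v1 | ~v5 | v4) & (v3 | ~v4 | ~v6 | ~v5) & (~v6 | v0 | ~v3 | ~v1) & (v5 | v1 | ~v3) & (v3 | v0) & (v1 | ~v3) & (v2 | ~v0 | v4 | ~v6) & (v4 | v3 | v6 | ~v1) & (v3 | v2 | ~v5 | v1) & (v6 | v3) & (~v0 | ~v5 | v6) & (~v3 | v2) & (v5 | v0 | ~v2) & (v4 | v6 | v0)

v0 ↦ 1; v1 ↦ 1; v2 ↦ 0; v3 ↦ 0; v4 ↦ 1; v5 ↦ 0; v6 ↦ 1

Suppose v5 = 0.
Unit clause (v0) forces v0 = 1.
Suppose v1 = 1.
Unit clause (~v2) forces v2 = 0.
Unit clause (v6) forces v6 = 1.
Unit clause (v4) forces v4 = 1.
Unit clause (~v3) forces v3 = 0.
This assignment satisfies each clause.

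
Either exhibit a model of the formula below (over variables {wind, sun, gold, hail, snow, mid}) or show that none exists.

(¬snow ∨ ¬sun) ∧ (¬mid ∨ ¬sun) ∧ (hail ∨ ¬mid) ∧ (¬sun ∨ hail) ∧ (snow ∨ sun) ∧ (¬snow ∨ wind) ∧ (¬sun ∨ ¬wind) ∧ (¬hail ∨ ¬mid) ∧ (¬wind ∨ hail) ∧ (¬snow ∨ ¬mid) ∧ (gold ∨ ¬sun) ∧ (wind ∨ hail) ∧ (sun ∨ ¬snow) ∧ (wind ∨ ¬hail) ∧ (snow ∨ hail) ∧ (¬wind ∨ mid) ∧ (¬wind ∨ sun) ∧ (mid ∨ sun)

Branch on snow: set snow = False.
The clause (sun) is unit, so sun = True.
The clause (¬mid) is unit, so mid = False.
The clause (hail) is unit, so hail = True.
The clause (¬wind) is unit, so wind = False.
Now (wind) is unsatisfied and unit — conflict.
So snow must be the other value — set snow = True.
The clause (¬sun) is unit, so sun = False.
Now (sun) is unsatisfied and unit — conflict.
Both values of snow lead to a conflict.

UNSATISFIABLE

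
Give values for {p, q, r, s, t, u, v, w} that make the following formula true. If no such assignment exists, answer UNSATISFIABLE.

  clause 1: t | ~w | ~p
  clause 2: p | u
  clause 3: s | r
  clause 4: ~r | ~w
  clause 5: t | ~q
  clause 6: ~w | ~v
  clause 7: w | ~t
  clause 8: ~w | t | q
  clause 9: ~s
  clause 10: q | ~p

Unit clause (~s) forces s = 0.
Unit clause (r) forces r = 1.
Unit clause (~w) forces w = 0.
Unit clause (~t) forces t = 0.
Unit clause (~q) forces q = 0.
Unit clause (~p) forces p = 0.
Unit clause (u) forces u = 1.
No clause remains; v is free.

p ↦ 0,  q ↦ 0,  r ↦ 1,  s ↦ 0,  t ↦ 0,  u ↦ 1,  v ↦ 0,  w ↦ 0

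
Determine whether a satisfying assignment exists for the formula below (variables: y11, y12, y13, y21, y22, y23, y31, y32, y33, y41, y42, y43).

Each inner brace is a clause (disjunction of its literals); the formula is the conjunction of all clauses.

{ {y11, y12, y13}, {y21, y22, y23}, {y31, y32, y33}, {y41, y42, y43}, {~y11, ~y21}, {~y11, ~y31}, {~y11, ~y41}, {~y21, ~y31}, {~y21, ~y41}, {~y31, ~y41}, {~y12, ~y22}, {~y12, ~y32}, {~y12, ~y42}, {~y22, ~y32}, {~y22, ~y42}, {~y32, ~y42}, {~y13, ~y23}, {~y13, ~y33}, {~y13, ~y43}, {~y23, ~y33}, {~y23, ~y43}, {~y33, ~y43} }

Case y11 = 0:
Case y12 = 1:
Unit clause (~y22) forces y22 = 0.
Unit clause (~y32) forces y32 = 0.
Unit clause (~y42) forces y42 = 0.
Case y21 = 1:
Unit clause (~y31) forces y31 = 0.
Unit clause (y33) forces y33 = 1.
Unit clause (~y41) forces y41 = 0.
Unit clause (y43) forces y43 = 1.
Now (~y43) is unsatisfied and unit — conflict.
Undo y21 and try y21 = 0.
Unit clause (y23) forces y23 = 1.
Unit clause (~y13) forces y13 = 0.
Unit clause (~y33) forces y33 = 0.
Unit clause (y31) forces y31 = 1.
Unit clause (~y41) forces y41 = 0.
Unit clause (y43) forces y43 = 1.
Now (~y43) is unsatisfied and unit — conflict.
Neither y21 = 1 nor y21 = 0 works.
Undo y12 and try y12 = 0.
Unit clause (y13) forces y13 = 1.
Unit clause (~y23) forces y23 = 0.
Unit clause (~y33) forces y33 = 0.
Unit clause (~y43) forces y43 = 0.
Case y21 = 1:
Unit clause (~y31) forces y31 = 0.
Unit clause (y32) forces y32 = 1.
Unit clause (~y41) forces y41 = 0.
Unit clause (y42) forces y42 = 1.
Now (~y42) is unsatisfied and unit — conflict.
Undo y21 and try y21 = 0.
Unit clause (y22) forces y22 = 1.
Unit clause (~y32) forces y32 = 0.
Unit clause (y31) forces y31 = 1.
Unit clause (~y41) forces y41 = 0.
Unit clause (y42) forces y42 = 1.
Now (~y42) is unsatisfied and unit — conflict.
Neither y21 = 1 nor y21 = 0 works.
Neither y12 = 1 nor y12 = 0 works.
Undo y11 and try y11 = 1.
Unit clause (~y21) forces y21 = 0.
Unit clause (~y31) forces y31 = 0.
Unit clause (~y41) forces y41 = 0.
Case y22 = 1:
Unit clause (~y12) forces y12 = 0.
Unit clause (~y32) forces y32 = 0.
Unit clause (y33) forces y33 = 1.
Unit clause (~y42) forces y42 = 0.
Unit clause (y43) forces y43 = 1.
Now (~y43) is unsatisfied and unit — conflict.
Undo y22 and try y22 = 0.
Unit clause (y23) forces y23 = 1.
Unit clause (~y13) forces y13 = 0.
Unit clause (~y33) forces y33 = 0.
Unit clause (y32) forces y32 = 1.
Unit clause (~y12) forces y12 = 0.
Unit clause (~y42) forces y42 = 0.
Unit clause (y43) forces y43 = 1.
Now (~y43) is unsatisfied and unit — conflict.
Neither y22 = 1 nor y22 = 0 works.
Neither y11 = 1 nor y11 = 0 works.
No assignment satisfies every clause.

No, unsatisfiable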